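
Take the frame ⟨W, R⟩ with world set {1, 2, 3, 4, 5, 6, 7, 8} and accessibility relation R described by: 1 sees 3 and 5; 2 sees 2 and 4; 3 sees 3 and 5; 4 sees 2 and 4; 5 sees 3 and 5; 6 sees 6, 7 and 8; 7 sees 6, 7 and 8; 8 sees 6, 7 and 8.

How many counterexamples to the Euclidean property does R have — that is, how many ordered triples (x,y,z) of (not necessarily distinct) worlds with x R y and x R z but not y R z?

R is Euclidean; there are no such tuples.

0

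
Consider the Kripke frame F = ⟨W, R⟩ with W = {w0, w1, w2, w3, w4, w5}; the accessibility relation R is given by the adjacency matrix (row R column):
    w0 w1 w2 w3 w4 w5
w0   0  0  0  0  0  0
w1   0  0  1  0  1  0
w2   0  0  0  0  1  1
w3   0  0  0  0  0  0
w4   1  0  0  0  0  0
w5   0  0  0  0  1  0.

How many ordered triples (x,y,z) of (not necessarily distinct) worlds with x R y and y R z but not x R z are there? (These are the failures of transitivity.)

4

Enumerating: (w1,w2,w5), (w1,w4,w0), (w2,w4,w0), (w5,w4,w0).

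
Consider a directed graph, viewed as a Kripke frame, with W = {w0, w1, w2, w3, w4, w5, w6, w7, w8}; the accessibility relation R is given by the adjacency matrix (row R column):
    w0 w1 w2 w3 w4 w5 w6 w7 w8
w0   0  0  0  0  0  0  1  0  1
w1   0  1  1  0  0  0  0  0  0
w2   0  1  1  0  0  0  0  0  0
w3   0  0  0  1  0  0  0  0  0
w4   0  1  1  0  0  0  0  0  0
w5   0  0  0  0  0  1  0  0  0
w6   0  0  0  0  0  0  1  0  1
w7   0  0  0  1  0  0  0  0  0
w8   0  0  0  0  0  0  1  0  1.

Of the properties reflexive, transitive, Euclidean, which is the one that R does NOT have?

reflexive

Reflexive: no — w0 is not related to itself.
Transitive: yes — every two-step R-path is closed by a direct edge.
Euclidean: yes — any two successors of a common world are R-related.
Only reflexive fails.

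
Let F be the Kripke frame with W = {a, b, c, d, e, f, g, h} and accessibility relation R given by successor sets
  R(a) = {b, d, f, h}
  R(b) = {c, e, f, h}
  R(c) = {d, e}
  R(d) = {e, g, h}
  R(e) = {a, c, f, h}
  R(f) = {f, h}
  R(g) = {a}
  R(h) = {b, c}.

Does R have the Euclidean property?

Euclidean: no — a R b and a R d, but not b R d.

No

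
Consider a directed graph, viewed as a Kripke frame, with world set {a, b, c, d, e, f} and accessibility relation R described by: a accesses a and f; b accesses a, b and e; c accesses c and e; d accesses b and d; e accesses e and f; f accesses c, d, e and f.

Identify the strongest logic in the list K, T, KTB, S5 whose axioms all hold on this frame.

T

Reflexive (axiom T): yes — every world is R-related to itself.
Symmetric (axiom B): no — a R f but not f R a.
Euclidean (axiom 5): no — b R a and b R e, but not a R e.
So F validates K, T; KTB would additionally require R to be symmetric. The strongest is T.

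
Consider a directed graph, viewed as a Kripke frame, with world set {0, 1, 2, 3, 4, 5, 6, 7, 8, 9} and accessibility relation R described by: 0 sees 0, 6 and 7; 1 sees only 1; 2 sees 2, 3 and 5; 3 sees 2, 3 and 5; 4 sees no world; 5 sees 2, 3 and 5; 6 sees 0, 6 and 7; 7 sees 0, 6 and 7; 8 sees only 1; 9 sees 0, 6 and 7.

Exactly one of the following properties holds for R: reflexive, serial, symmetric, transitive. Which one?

transitive

Reflexive: no — 4 is not related to itself.
Serial: no — 4 has no R-successor.
Symmetric: no — 8 R 1 but not 1 R 8.
Transitive: yes — every two-step R-path is closed by a direct edge.
Only transitive holds.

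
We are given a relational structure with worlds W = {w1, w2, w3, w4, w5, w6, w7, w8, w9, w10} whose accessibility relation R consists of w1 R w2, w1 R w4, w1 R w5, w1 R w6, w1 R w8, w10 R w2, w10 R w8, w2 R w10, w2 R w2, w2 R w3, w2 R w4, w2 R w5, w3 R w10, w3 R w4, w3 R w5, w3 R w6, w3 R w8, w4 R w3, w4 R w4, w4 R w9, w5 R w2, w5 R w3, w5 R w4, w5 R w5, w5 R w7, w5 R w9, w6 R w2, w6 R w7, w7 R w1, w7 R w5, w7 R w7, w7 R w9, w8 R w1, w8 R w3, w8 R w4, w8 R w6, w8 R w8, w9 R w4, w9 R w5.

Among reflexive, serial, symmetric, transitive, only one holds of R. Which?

Reflexive: no — w1 is not related to itself.
Serial: yes — every world has a successor (e.g. w1 R w2).
Symmetric: no — w1 R w2 but not w2 R w1.
Transitive: no — w1 R w2 and w2 R w10, but not w1 R w10.
Only serial holds.

serial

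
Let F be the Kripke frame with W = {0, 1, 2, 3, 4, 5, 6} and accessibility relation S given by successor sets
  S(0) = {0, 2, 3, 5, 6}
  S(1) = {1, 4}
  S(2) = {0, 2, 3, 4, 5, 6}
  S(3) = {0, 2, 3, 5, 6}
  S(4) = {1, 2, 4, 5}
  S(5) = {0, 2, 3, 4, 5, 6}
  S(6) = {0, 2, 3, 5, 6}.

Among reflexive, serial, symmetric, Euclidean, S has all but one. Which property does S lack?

Euclidean

Reflexive: yes — every world is S-related to itself.
Serial: yes — every world has a successor (e.g. 0 S 0).
Symmetric: yes — every pair in S has its reverse in S.
Euclidean: no — 2 S 0 and 2 S 4, but not 0 S 4.
Only Euclidean fails.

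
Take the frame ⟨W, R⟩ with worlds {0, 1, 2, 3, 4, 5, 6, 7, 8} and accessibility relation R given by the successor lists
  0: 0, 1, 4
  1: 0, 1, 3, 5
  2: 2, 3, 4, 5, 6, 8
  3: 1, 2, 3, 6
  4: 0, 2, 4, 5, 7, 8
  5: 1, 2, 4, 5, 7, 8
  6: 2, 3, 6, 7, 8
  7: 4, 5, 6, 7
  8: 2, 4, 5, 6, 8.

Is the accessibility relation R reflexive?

Reflexive: yes — every world is R-related to itself.

Yes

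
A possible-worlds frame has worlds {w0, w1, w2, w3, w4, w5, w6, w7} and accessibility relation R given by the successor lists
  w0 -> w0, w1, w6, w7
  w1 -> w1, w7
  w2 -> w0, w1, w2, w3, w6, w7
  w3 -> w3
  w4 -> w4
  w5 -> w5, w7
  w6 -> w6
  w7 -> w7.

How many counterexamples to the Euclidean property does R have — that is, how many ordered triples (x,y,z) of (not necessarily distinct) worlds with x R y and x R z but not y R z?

Enumerating: (w0,w1,w0), (w0,w1,w6), (w0,w6,w0), (w0,w6,w1), (w0,w6,w7), (w0,w7,w0), (w0,w7,w1), (w0,w7,w6), (w1,w7,w1), (w2,w0,w2), (w2,w0,w3), (w2,w1,w0), … and 19 more.
Total: 31.

31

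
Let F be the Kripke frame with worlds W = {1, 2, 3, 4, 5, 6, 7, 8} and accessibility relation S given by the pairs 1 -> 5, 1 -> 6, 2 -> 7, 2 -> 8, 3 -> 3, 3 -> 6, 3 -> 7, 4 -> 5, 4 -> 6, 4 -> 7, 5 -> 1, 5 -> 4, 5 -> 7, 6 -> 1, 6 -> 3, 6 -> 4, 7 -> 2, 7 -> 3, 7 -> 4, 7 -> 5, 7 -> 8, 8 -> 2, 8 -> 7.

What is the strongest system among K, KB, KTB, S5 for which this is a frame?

KB

Symmetric (axiom B): yes — every pair in S has its reverse in S.
Reflexive (axiom T): no — 1 is not related to itself.
Euclidean (axiom 5): no — 1 S 5 and 1 S 6, but not 5 S 6.
So F validates K, KB; KTB would additionally require S to be reflexive. The strongest is KB.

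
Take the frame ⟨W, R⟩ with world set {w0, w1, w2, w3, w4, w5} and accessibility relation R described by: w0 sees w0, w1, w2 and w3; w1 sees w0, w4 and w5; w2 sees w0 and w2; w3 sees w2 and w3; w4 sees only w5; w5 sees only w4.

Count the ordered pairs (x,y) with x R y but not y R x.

4

Enumerating: (w0,w3), (w1,w4), (w1,w5), (w3,w2).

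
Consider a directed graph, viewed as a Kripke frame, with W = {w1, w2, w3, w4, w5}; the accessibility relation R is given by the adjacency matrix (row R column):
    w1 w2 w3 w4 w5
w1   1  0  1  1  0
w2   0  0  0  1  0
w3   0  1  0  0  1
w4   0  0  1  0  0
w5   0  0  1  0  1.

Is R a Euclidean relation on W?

Euclidean: no — w1 R w3 and w1 R w4, but not w3 R w4.

No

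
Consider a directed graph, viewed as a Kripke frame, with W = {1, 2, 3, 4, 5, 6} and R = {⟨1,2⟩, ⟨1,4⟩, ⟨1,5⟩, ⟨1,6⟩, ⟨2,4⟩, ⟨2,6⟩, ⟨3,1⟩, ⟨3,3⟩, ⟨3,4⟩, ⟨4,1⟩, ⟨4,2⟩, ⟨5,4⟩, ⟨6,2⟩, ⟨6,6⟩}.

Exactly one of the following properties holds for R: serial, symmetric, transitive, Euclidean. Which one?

Serial: yes — every world has a successor (e.g. 1 R 2).
Symmetric: no — 1 R 2 but not 2 R 1.
Transitive: no — 2 R 4 and 4 R 1, but not 2 R 1.
Euclidean: no — 1 R 2 and 1 R 5, but not 2 R 5.
Only serial holds.

serial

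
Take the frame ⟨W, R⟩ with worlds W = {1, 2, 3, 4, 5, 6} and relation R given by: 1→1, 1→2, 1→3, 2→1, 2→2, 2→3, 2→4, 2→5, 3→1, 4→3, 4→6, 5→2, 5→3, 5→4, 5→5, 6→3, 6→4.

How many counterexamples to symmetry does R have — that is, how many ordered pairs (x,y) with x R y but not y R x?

6

Enumerating: (2,3), (2,4), (4,3), (5,3), (5,4), (6,3).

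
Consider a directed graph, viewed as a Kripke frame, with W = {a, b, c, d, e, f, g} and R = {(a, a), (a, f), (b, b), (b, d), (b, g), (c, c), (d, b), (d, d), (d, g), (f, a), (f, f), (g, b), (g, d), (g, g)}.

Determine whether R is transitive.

Yes

Transitive: yes — every two-step R-path is closed by a direct edge.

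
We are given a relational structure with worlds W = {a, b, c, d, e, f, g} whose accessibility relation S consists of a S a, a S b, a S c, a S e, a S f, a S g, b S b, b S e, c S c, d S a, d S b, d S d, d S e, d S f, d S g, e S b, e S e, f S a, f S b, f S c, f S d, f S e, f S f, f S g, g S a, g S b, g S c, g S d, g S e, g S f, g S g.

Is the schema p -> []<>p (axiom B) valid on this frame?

No

By correspondence theory, B is valid on a frame iff S is symmetric.
Symmetric: no — a S b but not b S a.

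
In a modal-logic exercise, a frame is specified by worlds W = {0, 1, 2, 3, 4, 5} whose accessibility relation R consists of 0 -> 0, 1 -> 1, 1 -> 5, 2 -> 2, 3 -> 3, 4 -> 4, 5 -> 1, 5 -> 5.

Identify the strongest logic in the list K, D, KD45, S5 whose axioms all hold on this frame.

S5

Serial (axiom D): yes — every world has a successor (e.g. 0 R 0).
Euclidean (axiom 5): yes — any two successors of a common world are R-related.
Transitive (axiom 4): yes — every two-step R-path is closed by a direct edge.
Reflexive (axiom T): yes — every world is R-related to itself.
So F validates K, D, KD45, S5. The strongest is S5.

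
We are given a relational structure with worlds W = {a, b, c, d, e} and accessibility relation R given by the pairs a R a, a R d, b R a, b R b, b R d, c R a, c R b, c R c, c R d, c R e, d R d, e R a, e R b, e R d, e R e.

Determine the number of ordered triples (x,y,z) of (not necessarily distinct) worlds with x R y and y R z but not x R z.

R is transitive; there are no such tuples.

0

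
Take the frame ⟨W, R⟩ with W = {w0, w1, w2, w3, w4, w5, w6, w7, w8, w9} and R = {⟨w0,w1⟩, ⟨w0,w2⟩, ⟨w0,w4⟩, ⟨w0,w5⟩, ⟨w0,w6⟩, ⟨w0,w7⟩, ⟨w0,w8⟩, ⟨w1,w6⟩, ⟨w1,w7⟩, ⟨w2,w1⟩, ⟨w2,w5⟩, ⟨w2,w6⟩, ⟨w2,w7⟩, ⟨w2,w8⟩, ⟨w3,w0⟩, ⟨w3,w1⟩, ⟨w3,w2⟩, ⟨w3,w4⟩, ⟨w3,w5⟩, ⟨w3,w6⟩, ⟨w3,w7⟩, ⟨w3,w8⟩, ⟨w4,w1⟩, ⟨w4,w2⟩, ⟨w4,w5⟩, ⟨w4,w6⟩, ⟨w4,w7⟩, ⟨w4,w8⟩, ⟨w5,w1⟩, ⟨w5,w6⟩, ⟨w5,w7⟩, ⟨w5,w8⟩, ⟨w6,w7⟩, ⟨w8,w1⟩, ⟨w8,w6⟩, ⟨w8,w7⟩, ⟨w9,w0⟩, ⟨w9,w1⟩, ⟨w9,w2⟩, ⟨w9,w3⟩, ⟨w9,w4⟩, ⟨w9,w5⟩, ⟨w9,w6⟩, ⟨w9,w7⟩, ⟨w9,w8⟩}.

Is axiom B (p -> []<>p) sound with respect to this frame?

No

The schema B characterises exactly the symmetric frames.
Symmetric: no — w0 R w1 but not w1 R w0.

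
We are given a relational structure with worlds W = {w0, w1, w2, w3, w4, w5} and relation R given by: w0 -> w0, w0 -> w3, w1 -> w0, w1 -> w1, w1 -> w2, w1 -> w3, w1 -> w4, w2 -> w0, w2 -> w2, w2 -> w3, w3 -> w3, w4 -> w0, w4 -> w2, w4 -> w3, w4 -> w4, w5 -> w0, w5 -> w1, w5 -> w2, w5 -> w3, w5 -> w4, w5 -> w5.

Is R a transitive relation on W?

Transitive: yes — every two-step R-path is closed by a direct edge.

Yes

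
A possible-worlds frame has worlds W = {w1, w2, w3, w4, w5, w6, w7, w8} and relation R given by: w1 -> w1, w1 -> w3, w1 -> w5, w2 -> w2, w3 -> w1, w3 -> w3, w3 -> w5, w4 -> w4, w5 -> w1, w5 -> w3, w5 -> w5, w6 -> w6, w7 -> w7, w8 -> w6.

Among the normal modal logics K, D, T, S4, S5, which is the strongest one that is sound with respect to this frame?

D

Serial (axiom D): yes — every world has a successor (e.g. w1 R w1).
Reflexive (axiom T): no — w8 is not related to itself.
Transitive (axiom 4): yes — every two-step R-path is closed by a direct edge.
Euclidean (axiom 5): yes — any two successors of a common world are R-related.
So F validates K, D; T would additionally require R to be reflexive. The strongest is D.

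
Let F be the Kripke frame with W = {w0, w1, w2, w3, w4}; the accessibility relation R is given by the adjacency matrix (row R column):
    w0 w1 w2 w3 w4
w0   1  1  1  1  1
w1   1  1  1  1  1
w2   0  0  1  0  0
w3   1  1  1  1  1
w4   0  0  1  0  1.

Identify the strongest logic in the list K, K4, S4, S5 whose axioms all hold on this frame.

Transitive (axiom 4): yes — every two-step R-path is closed by a direct edge.
Reflexive (axiom T): yes — every world is R-related to itself.
Euclidean (axiom 5): no — w0 R w2 and w0 R w1, but not w2 R w1.
So F validates K, K4, S4; S5 would additionally require R to be Euclidean. The strongest is S4.

S4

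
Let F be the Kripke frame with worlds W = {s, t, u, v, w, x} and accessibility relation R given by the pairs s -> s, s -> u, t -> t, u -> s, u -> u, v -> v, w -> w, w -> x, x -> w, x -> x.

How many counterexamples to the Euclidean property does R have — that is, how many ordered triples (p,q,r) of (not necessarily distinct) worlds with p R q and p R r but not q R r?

0

R is Euclidean; there are no such tuples.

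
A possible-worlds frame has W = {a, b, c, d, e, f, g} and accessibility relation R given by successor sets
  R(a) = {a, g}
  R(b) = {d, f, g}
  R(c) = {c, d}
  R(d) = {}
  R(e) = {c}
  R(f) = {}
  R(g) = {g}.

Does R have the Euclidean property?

No

Euclidean: no — b R d and b R f, but not d R f.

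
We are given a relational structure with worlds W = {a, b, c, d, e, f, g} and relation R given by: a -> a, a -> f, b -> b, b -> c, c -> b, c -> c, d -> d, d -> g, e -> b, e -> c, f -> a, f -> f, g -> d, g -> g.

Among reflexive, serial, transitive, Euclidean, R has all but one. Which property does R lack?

reflexive

Reflexive: no — e is not related to itself.
Serial: yes — every world has a successor (e.g. a R a).
Transitive: yes — every two-step R-path is closed by a direct edge.
Euclidean: yes — any two successors of a common world are R-related.
Only reflexive fails.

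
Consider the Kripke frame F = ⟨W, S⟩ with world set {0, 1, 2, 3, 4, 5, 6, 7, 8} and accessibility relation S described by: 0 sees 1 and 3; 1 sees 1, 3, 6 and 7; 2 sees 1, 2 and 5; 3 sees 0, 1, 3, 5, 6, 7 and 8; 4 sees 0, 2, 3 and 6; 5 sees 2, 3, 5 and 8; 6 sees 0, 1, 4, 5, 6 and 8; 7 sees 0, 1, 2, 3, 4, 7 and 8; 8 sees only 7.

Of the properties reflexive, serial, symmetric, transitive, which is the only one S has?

Reflexive: no — 0 is not related to itself.
Serial: yes — every world has a successor (e.g. 0 S 1).
Symmetric: no — 0 S 1 but not 1 S 0.
Transitive: no — 0 S 1 and 1 S 6, but not 0 S 6.
Only serial holds.

serial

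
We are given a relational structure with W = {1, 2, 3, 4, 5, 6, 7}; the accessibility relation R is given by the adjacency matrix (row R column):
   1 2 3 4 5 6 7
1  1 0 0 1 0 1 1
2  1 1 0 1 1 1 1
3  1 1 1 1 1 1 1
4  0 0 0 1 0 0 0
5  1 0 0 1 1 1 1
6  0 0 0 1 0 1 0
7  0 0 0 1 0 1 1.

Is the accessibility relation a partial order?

Yes

Reflexive: yes — every world is R-related to itself.
Transitive: yes — every two-step R-path is closed by a direct edge.
Antisymmetric: yes — no distinct pair is related both ways.
So R is a partial order.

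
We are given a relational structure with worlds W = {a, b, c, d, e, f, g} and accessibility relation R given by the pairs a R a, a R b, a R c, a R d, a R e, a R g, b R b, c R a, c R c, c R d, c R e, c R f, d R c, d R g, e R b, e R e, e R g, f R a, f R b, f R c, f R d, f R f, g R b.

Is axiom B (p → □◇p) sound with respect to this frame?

No

By correspondence theory, B is valid on a frame iff R is symmetric.
Symmetric: no — a R b but not b R a.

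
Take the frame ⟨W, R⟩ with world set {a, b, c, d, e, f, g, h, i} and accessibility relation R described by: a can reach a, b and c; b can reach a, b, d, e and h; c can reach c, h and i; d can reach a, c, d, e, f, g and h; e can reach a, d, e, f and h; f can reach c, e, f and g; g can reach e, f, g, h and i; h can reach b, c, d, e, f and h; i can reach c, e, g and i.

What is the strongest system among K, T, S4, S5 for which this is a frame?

T

Reflexive (axiom T): yes — every world is R-related to itself.
Transitive (axiom 4): no — a R b and b R d, but not a R d.
Euclidean (axiom 5): no — a R b and a R c, but not b R c.
So F validates K, T; S4 would additionally require R to be transitive. The strongest is T.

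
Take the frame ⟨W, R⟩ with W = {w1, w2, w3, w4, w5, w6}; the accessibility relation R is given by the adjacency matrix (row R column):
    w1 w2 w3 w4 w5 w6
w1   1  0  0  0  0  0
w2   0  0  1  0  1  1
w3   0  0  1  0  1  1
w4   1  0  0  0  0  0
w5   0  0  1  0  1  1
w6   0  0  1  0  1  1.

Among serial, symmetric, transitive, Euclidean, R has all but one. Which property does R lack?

Serial: yes — every world has a successor (e.g. w1 R w1).
Symmetric: no — w2 R w3 but not w3 R w2.
Transitive: yes — every two-step R-path is closed by a direct edge.
Euclidean: yes — any two successors of a common world are R-related.
Only symmetric fails.

symmetric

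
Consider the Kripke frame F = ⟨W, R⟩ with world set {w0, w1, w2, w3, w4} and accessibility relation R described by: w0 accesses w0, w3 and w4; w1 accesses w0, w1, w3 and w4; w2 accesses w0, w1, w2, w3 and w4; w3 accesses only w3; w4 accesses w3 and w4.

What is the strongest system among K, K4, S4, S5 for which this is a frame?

S4

Transitive (axiom 4): yes — every two-step R-path is closed by a direct edge.
Reflexive (axiom T): yes — every world is R-related to itself.
Euclidean (axiom 5): no — w0 R w3 and w0 R w4, but not w3 R w4.
So F validates K, K4, S4; S5 would additionally require R to be Euclidean. The strongest is S4.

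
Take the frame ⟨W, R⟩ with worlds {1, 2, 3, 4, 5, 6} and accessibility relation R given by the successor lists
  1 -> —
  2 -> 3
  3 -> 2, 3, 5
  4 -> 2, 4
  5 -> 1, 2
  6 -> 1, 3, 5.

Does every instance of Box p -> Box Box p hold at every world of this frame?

Axiom 4 corresponds to the accessibility relation being transitive.
Transitive: no — 2 R 3 and 3 R 5, but not 2 R 5.

No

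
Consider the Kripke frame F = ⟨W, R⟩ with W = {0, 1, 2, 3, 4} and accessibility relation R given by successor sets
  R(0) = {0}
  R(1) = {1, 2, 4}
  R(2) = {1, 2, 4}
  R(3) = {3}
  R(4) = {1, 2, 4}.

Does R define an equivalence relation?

Reflexive: yes — every world is R-related to itself.
Symmetric: yes — every pair in R has its reverse in R.
Transitive: yes — every two-step R-path is closed by a direct edge.
So R is an equivalence relation.

Yes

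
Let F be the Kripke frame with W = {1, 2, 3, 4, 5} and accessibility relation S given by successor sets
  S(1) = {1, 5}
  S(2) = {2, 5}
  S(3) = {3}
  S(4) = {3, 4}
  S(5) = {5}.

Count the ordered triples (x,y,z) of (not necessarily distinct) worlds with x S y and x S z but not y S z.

3

Enumerating: (1,5,1), (2,5,2), (4,3,4).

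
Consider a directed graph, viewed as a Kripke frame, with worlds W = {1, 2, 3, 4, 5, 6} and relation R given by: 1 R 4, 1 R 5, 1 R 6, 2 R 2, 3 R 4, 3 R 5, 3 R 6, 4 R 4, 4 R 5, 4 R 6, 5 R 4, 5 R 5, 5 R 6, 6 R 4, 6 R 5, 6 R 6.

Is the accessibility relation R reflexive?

Reflexive: no — 1 is not related to itself.

No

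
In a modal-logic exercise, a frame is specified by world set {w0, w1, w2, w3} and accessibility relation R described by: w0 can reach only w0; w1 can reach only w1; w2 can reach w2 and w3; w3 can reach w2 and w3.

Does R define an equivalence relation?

Yes

Reflexive: yes — every world is R-related to itself.
Symmetric: yes — every pair in R has its reverse in R.
Transitive: yes — every two-step R-path is closed by a direct edge.
So R is an equivalence relation.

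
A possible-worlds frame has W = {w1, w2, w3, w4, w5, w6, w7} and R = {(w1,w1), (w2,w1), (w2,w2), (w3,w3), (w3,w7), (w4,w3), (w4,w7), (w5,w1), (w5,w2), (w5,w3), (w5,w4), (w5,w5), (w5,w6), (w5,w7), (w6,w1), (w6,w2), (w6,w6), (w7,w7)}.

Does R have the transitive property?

Transitive: yes — every two-step R-path is closed by a direct edge.

Yes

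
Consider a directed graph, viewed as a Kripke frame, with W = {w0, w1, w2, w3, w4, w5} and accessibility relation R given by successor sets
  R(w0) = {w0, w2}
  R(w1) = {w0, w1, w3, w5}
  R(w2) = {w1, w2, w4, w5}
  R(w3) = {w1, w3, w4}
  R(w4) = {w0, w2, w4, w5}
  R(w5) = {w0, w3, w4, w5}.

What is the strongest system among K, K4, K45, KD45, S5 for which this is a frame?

Transitive (axiom 4): no — w0 R w2 and w2 R w1, but not w0 R w1.
Euclidean (axiom 5): no — w1 R w0 and w1 R w3, but not w0 R w3.
Serial (axiom D): yes — every world has a successor (e.g. w0 R w0).
Reflexive (axiom T): yes — every world is R-related to itself.
So F validates K; K4 would additionally require R to be transitive. The strongest is K.

K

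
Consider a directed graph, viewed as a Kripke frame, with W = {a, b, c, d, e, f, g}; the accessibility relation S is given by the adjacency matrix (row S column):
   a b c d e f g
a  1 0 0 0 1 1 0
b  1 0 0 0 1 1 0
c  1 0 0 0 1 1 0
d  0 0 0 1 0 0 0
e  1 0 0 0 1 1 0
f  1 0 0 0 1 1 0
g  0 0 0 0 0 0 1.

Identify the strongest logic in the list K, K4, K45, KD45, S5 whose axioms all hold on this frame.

KD45

Transitive (axiom 4): yes — every two-step S-path is closed by a direct edge.
Euclidean (axiom 5): yes — any two successors of a common world are S-related.
Serial (axiom D): yes — every world has a successor (e.g. a S a).
Reflexive (axiom T): no — b is not related to itself.
So F validates K, K4, K45, KD45; S5 would additionally require S to be reflexive. The strongest is KD45.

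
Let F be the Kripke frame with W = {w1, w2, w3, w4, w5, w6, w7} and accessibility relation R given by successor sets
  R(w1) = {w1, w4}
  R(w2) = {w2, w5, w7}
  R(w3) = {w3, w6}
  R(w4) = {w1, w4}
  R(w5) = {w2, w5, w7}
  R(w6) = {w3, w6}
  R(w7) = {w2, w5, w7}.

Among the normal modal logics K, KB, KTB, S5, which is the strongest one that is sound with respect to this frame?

S5

Symmetric (axiom B): yes — every pair in R has its reverse in R.
Reflexive (axiom T): yes — every world is R-related to itself.
Euclidean (axiom 5): yes — any two successors of a common world are R-related.
So F validates K, KB, KTB, S5. The strongest is S5.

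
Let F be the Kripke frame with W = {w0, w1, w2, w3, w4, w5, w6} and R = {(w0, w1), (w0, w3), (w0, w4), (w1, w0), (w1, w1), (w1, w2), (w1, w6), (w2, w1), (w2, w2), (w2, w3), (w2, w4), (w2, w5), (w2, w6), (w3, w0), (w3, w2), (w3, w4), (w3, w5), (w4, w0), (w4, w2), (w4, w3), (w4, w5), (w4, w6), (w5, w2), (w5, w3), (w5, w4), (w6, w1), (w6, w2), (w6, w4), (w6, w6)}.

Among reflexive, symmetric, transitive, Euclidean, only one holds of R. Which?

Reflexive: no — w0 is not related to itself.
Symmetric: yes — every pair in R has its reverse in R.
Transitive: no — w0 R w1 and w1 R w2, but not w0 R w2.
Euclidean: no — w0 R w1 and w0 R w3, but not w1 R w3.
Only symmetric holds.

symmetric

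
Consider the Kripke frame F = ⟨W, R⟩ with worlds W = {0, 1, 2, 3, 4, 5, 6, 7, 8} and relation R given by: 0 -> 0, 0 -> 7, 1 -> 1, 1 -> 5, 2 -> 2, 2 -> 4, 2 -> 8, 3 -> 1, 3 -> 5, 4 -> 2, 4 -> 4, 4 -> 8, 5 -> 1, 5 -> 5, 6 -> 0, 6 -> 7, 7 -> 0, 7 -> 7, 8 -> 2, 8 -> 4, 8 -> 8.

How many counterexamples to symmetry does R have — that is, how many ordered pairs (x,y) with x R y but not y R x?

Enumerating: (3,1), (3,5), (6,0), (6,7).

4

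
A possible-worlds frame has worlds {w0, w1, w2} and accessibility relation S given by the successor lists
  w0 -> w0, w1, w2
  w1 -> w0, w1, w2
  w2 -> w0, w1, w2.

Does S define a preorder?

Yes

Reflexive: yes — every world is S-related to itself.
Transitive: yes — every two-step S-path is closed by a direct edge.
So S is a preorder.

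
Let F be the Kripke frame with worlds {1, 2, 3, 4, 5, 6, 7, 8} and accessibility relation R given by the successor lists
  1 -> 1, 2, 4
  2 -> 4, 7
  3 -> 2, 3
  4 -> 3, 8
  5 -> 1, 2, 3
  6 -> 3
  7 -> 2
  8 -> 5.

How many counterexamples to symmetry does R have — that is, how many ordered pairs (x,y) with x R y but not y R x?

11

Enumerating: (1,2), (1,4), (2,4), (3,2), (4,3), (4,8), (5,1), (5,2), (5,3), (6,3), (8,5).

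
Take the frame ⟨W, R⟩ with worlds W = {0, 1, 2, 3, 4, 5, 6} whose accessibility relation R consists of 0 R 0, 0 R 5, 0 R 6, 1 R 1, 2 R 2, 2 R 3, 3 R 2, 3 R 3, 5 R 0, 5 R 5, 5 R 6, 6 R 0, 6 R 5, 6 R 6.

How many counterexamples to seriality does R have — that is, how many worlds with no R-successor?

1

Enumerating: 4.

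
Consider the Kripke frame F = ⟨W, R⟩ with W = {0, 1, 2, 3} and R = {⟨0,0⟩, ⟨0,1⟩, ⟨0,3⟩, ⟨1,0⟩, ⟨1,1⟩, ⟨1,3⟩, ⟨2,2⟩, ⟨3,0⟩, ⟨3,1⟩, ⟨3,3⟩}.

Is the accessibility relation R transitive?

Transitive: yes — every two-step R-path is closed by a direct edge.

Yes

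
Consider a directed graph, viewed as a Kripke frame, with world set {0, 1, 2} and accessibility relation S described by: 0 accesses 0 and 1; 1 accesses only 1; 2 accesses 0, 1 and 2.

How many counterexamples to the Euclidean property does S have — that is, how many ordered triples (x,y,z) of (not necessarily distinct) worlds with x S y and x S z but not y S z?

4

Enumerating: (0,1,0), (2,0,2), (2,1,0), (2,1,2).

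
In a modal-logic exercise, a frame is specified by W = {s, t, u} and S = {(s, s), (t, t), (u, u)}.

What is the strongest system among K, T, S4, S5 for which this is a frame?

S5

Reflexive (axiom T): yes — every world is S-related to itself.
Transitive (axiom 4): yes — every two-step S-path is closed by a direct edge.
Euclidean (axiom 5): yes — any two successors of a common world are S-related.
So F validates K, T, S4, S5. The strongest is S5.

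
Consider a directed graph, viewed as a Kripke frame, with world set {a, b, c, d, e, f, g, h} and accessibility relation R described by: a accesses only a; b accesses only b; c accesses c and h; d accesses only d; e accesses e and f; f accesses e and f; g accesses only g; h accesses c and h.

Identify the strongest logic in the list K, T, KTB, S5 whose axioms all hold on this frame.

S5

Reflexive (axiom T): yes — every world is R-related to itself.
Symmetric (axiom B): yes — every pair in R has its reverse in R.
Euclidean (axiom 5): yes — any two successors of a common world are R-related.
So F validates K, T, KTB, S5. The strongest is S5.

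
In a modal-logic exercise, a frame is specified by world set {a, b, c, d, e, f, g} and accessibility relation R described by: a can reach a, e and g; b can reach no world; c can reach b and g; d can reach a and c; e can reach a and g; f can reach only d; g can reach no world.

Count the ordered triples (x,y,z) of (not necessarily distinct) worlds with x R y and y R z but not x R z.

Enumerating: (d,a,e), (d,a,g), (d,c,b), (d,c,g), (e,a,e), (f,d,a), (f,d,c).

7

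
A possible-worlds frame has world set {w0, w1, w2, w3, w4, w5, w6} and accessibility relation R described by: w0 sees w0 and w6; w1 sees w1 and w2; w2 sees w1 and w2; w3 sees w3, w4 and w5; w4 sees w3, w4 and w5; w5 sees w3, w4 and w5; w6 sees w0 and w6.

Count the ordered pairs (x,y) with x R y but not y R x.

R is symmetric; there are no such tuples.

0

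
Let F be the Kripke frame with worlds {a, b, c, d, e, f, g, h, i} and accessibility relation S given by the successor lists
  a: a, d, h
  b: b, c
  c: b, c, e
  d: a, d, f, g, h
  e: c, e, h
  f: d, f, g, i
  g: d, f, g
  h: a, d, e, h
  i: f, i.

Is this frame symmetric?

Yes

Symmetric: yes — every pair in S has its reverse in S.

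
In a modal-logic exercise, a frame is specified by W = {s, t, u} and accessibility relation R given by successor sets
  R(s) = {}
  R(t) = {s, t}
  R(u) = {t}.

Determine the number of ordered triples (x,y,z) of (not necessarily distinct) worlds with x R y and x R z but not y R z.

2

Enumerating: (t,s,s), (t,s,t).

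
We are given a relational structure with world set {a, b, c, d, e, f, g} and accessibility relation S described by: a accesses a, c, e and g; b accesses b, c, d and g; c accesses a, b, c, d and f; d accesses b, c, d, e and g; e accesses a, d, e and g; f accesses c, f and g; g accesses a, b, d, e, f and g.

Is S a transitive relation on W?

Transitive: no — a S c and c S b, but not a S b.

No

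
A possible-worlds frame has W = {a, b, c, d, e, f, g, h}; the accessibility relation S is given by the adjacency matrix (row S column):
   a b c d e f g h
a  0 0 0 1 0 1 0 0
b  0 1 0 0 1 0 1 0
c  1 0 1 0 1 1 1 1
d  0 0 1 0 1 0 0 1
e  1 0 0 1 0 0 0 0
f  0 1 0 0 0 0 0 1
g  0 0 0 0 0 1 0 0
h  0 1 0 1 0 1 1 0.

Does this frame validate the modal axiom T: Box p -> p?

By correspondence theory, T is valid on a frame iff S is reflexive.
Reflexive: no — a is not related to itself.

No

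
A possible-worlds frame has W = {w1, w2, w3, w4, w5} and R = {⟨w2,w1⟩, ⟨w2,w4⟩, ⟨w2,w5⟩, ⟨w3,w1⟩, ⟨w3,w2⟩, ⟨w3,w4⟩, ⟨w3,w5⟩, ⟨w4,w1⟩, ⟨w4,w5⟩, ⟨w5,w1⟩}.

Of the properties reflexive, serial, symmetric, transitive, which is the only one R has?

transitive

Reflexive: no — w1 is not related to itself.
Serial: no — w1 has no R-successor.
Symmetric: no — w2 R w1 but not w1 R w2.
Transitive: yes — every two-step R-path is closed by a direct edge.
Only transitive holds.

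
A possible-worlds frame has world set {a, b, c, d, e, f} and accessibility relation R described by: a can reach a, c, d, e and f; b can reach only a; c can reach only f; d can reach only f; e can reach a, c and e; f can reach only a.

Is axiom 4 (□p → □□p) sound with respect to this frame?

No

Axiom 4 corresponds to the accessibility relation being transitive.
Transitive: no — b R a and a R c, but not b R c.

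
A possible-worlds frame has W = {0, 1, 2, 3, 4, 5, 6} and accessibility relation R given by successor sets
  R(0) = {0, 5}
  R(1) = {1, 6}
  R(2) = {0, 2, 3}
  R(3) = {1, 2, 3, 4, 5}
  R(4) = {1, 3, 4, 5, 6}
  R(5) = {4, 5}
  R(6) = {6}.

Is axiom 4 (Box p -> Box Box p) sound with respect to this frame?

No

The schema 4 characterises exactly the transitive frames.
Transitive: no — 0 R 5 and 5 R 4, but not 0 R 4.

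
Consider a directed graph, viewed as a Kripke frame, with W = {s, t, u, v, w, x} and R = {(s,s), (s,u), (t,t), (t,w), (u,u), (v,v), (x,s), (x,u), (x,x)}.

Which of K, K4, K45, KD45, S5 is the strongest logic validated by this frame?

Transitive (axiom 4): yes — every two-step R-path is closed by a direct edge.
Euclidean (axiom 5): no — x R u and x R s, but not u R s.
Serial (axiom D): no — w has no R-successor.
Reflexive (axiom T): no — w is not related to itself.
So F validates K, K4; K45 would additionally require R to be Euclidean. The strongest is K4.

K4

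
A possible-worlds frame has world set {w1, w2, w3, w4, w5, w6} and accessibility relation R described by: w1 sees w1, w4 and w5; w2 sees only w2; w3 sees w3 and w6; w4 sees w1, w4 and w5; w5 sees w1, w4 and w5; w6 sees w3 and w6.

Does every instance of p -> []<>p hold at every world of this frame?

Yes

The schema B characterises exactly the symmetric frames.
Symmetric: yes — every pair in R has its reverse in R.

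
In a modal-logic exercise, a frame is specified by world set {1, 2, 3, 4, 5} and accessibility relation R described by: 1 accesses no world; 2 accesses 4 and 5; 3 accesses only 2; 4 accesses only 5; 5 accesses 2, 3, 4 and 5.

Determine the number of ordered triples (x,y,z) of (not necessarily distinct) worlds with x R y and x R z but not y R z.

Enumerating: (2,4,4), (3,2,2), (5,2,2), (5,2,3), (5,3,3), (5,3,4), (5,3,5), (5,4,2), (5,4,3), (5,4,4).

10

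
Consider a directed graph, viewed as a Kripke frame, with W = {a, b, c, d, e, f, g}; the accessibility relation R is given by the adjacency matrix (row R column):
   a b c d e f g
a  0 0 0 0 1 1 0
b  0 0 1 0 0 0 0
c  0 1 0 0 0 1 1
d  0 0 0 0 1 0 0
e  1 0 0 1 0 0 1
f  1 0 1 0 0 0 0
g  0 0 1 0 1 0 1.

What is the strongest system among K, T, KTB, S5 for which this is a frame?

K

Reflexive (axiom T): no — a is not related to itself.
Symmetric (axiom B): yes — every pair in R has its reverse in R.
Euclidean (axiom 5): no — a R e and a R f, but not e R f.
So F validates K; T would additionally require R to be reflexive. The strongest is K.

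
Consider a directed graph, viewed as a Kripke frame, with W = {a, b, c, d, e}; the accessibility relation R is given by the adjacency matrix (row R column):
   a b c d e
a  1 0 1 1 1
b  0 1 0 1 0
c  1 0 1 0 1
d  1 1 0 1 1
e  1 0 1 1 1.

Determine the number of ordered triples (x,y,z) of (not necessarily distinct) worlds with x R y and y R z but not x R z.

8

Enumerating: (a,d,b), (b,d,a), (b,d,e), (c,a,d), (c,e,d), (d,a,c), (d,e,c), (e,d,b).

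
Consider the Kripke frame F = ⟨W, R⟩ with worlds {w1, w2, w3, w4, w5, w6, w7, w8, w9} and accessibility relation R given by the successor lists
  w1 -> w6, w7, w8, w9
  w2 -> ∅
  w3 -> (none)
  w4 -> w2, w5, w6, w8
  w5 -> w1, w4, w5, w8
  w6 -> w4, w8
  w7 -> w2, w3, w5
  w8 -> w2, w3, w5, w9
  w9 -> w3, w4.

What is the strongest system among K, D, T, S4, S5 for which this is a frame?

Serial (axiom D): no — w2 has no R-successor.
Reflexive (axiom T): no — w1 is not related to itself.
Transitive (axiom 4): no — w1 R w6 and w6 R w4, but not w1 R w4.
Euclidean (axiom 5): no — w1 R w6 and w1 R w7, but not w6 R w7.
So F validates K; D would additionally require R to be serial. The strongest is K.

K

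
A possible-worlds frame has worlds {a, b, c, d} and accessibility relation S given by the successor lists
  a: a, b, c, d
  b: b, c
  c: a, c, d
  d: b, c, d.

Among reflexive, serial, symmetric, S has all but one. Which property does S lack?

Reflexive: yes — every world is S-related to itself.
Serial: yes — every world has a successor (e.g. a S a).
Symmetric: no — a S b but not b S a.
Only symmetric fails.

symmetric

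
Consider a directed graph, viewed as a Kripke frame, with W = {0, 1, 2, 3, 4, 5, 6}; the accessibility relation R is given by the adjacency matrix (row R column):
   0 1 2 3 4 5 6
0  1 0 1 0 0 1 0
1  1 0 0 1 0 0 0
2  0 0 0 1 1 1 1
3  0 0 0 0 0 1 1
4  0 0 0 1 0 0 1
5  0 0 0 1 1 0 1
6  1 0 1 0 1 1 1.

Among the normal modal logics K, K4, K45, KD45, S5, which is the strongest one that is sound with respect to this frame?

K

Transitive (axiom 4): no — 0 R 2 and 2 R 3, but not 0 R 3.
Euclidean (axiom 5): no — 0 R 5 and 0 R 2, but not 5 R 2.
Serial (axiom D): yes — every world has a successor (e.g. 0 R 0).
Reflexive (axiom T): no — 1 is not related to itself.
So F validates K; K4 would additionally require R to be transitive. The strongest is K.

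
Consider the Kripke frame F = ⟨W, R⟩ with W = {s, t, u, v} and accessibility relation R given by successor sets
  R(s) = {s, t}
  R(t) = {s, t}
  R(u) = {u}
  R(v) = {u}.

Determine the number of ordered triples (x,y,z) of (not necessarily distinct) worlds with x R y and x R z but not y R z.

0

R is Euclidean; there are no such tuples.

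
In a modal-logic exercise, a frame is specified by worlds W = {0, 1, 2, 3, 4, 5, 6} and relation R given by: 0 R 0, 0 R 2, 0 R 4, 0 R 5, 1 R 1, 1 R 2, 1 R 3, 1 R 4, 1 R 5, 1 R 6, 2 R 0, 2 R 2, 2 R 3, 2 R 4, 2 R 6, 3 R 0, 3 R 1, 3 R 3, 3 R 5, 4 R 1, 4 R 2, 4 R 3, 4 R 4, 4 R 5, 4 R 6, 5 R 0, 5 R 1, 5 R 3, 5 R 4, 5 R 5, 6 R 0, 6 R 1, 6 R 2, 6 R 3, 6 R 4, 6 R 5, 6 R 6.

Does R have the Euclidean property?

Euclidean: no — 0 R 2 and 0 R 5, but not 2 R 5.

No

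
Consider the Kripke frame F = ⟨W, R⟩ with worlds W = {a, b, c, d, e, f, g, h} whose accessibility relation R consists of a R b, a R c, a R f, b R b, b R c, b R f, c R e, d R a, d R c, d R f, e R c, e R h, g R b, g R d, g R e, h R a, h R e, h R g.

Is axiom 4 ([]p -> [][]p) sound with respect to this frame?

The schema 4 characterises exactly the transitive frames.
Transitive: no — a R c and c R e, but not a R e.

No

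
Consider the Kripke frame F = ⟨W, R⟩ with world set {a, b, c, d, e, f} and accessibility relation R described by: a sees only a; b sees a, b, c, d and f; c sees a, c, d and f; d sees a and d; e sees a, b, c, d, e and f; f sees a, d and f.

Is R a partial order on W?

Reflexive: yes — every world is R-related to itself.
Transitive: yes — every two-step R-path is closed by a direct edge.
Antisymmetric: yes — no distinct pair is related both ways.
So R is a partial order.

Yes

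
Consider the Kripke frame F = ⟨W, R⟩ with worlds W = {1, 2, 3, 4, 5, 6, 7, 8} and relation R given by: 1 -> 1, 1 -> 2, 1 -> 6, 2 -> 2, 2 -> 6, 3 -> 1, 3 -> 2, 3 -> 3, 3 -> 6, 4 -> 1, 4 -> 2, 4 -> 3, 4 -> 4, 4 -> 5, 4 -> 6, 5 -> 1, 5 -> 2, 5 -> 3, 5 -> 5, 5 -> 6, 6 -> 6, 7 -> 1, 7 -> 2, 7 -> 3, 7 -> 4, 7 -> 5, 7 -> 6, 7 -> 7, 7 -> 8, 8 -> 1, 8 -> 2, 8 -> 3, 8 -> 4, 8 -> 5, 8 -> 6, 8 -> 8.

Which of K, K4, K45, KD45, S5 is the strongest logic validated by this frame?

K4

Transitive (axiom 4): yes — every two-step R-path is closed by a direct edge.
Euclidean (axiom 5): no — 1 R 6 and 1 R 2, but not 6 R 2.
Serial (axiom D): yes — every world has a successor (e.g. 1 R 1).
Reflexive (axiom T): yes — every world is R-related to itself.
So F validates K, K4; K45 would additionally require R to be Euclidean. The strongest is K4.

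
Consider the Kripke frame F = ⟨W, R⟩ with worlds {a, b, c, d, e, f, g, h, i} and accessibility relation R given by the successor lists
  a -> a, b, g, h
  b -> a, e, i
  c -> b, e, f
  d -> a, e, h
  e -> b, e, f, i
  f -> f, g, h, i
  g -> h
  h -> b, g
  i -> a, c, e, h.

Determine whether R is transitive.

No

Transitive: no — a R b and b R e, but not a R e.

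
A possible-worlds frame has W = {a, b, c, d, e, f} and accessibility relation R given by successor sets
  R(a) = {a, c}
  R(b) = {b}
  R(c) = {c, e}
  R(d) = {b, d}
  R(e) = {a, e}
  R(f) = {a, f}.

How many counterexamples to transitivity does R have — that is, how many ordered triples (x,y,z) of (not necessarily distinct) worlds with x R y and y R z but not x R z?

Enumerating: (a,c,e), (c,e,a), (e,a,c), (f,a,c).

4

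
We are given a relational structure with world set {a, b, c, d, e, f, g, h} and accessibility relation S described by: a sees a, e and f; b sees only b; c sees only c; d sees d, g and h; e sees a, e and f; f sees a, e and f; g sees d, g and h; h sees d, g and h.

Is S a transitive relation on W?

Transitive: yes — every two-step S-path is closed by a direct edge.

Yes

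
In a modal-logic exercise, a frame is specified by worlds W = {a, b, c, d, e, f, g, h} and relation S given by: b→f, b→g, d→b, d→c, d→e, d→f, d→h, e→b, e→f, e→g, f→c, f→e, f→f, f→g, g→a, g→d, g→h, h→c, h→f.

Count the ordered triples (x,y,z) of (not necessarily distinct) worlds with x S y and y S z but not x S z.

Enumerating: (b,f,c), (b,f,e), (b,g,a), (b,g,d), (b,g,h), (d,b,g), (d,e,g), (d,f,g), (e,f,c), (e,f,e), (e,g,a), (e,g,d), … and 13 more.
Total: 25.

25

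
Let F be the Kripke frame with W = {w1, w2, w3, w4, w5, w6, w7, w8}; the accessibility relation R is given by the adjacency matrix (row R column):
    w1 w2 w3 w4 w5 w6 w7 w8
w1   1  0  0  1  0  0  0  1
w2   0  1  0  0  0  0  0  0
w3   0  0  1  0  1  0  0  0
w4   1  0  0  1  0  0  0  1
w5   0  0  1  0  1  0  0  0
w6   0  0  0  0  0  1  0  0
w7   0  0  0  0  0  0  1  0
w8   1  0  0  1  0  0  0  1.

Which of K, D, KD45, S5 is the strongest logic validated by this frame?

S5

Serial (axiom D): yes — every world has a successor (e.g. w1 R w1).
Euclidean (axiom 5): yes — any two successors of a common world are R-related.
Transitive (axiom 4): yes — every two-step R-path is closed by a direct edge.
Reflexive (axiom T): yes — every world is R-related to itself.
So F validates K, D, KD45, S5. The strongest is S5.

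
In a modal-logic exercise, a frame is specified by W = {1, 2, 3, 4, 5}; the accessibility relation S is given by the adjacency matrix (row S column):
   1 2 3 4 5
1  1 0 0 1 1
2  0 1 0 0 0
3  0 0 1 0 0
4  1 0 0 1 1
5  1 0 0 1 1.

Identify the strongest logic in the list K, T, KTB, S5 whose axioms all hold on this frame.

Reflexive (axiom T): yes — every world is S-related to itself.
Symmetric (axiom B): yes — every pair in S has its reverse in S.
Euclidean (axiom 5): yes — any two successors of a common world are S-related.
So F validates K, T, KTB, S5. The strongest is S5.

S5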